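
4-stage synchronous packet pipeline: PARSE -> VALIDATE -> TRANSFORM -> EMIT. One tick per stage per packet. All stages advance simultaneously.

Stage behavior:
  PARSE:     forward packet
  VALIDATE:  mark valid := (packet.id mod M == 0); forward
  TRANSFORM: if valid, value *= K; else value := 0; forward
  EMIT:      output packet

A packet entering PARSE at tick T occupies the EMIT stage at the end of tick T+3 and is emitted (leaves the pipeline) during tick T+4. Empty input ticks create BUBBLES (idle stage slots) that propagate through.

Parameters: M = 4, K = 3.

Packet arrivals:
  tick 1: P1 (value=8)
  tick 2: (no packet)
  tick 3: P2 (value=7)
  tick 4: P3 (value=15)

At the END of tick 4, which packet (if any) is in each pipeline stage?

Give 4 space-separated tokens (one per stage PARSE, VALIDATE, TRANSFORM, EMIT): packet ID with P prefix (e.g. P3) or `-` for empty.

Tick 1: [PARSE:P1(v=8,ok=F), VALIDATE:-, TRANSFORM:-, EMIT:-] out:-; in:P1
Tick 2: [PARSE:-, VALIDATE:P1(v=8,ok=F), TRANSFORM:-, EMIT:-] out:-; in:-
Tick 3: [PARSE:P2(v=7,ok=F), VALIDATE:-, TRANSFORM:P1(v=0,ok=F), EMIT:-] out:-; in:P2
Tick 4: [PARSE:P3(v=15,ok=F), VALIDATE:P2(v=7,ok=F), TRANSFORM:-, EMIT:P1(v=0,ok=F)] out:-; in:P3
At end of tick 4: ['P3', 'P2', '-', 'P1']

Answer: P3 P2 - P1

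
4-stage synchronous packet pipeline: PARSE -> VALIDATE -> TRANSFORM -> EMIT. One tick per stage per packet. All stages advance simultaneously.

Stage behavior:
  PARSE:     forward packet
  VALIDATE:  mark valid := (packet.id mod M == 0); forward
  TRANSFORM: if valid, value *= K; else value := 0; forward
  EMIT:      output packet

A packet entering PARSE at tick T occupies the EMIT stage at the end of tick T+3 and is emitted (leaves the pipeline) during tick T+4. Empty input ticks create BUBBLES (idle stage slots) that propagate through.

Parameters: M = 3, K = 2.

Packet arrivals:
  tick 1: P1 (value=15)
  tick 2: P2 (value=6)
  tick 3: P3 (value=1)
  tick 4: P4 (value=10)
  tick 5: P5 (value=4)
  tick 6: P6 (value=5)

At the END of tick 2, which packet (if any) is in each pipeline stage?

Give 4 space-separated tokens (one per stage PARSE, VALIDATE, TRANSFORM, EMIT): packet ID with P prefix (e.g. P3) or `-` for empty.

Tick 1: [PARSE:P1(v=15,ok=F), VALIDATE:-, TRANSFORM:-, EMIT:-] out:-; in:P1
Tick 2: [PARSE:P2(v=6,ok=F), VALIDATE:P1(v=15,ok=F), TRANSFORM:-, EMIT:-] out:-; in:P2
At end of tick 2: ['P2', 'P1', '-', '-']

Answer: P2 P1 - -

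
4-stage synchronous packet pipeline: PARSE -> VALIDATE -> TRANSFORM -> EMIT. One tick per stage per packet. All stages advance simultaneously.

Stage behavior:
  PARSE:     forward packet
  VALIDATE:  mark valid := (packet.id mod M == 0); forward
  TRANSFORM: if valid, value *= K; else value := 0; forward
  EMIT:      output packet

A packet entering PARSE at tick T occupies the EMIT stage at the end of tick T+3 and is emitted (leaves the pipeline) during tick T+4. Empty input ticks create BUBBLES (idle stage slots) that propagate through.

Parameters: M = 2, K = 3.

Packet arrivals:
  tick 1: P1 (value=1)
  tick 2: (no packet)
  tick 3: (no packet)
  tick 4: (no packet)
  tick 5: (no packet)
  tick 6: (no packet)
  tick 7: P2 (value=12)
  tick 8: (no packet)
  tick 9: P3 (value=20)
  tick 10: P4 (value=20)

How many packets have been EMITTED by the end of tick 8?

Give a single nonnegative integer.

Answer: 1

Derivation:
Tick 1: [PARSE:P1(v=1,ok=F), VALIDATE:-, TRANSFORM:-, EMIT:-] out:-; in:P1
Tick 2: [PARSE:-, VALIDATE:P1(v=1,ok=F), TRANSFORM:-, EMIT:-] out:-; in:-
Tick 3: [PARSE:-, VALIDATE:-, TRANSFORM:P1(v=0,ok=F), EMIT:-] out:-; in:-
Tick 4: [PARSE:-, VALIDATE:-, TRANSFORM:-, EMIT:P1(v=0,ok=F)] out:-; in:-
Tick 5: [PARSE:-, VALIDATE:-, TRANSFORM:-, EMIT:-] out:P1(v=0); in:-
Tick 6: [PARSE:-, VALIDATE:-, TRANSFORM:-, EMIT:-] out:-; in:-
Tick 7: [PARSE:P2(v=12,ok=F), VALIDATE:-, TRANSFORM:-, EMIT:-] out:-; in:P2
Tick 8: [PARSE:-, VALIDATE:P2(v=12,ok=T), TRANSFORM:-, EMIT:-] out:-; in:-
Emitted by tick 8: ['P1']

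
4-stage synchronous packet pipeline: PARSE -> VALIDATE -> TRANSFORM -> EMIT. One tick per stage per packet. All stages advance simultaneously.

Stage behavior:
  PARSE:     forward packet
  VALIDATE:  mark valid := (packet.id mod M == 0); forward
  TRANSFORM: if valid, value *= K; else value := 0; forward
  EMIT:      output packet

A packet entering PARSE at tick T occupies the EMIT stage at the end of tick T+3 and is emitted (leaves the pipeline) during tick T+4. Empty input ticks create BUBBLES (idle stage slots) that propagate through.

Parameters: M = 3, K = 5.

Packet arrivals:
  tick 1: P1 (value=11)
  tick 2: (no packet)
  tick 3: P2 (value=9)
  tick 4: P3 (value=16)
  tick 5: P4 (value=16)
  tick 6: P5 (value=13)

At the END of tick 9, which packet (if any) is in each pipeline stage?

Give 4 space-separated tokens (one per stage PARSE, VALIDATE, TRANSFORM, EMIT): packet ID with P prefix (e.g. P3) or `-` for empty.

Answer: - - - P5

Derivation:
Tick 1: [PARSE:P1(v=11,ok=F), VALIDATE:-, TRANSFORM:-, EMIT:-] out:-; in:P1
Tick 2: [PARSE:-, VALIDATE:P1(v=11,ok=F), TRANSFORM:-, EMIT:-] out:-; in:-
Tick 3: [PARSE:P2(v=9,ok=F), VALIDATE:-, TRANSFORM:P1(v=0,ok=F), EMIT:-] out:-; in:P2
Tick 4: [PARSE:P3(v=16,ok=F), VALIDATE:P2(v=9,ok=F), TRANSFORM:-, EMIT:P1(v=0,ok=F)] out:-; in:P3
Tick 5: [PARSE:P4(v=16,ok=F), VALIDATE:P3(v=16,ok=T), TRANSFORM:P2(v=0,ok=F), EMIT:-] out:P1(v=0); in:P4
Tick 6: [PARSE:P5(v=13,ok=F), VALIDATE:P4(v=16,ok=F), TRANSFORM:P3(v=80,ok=T), EMIT:P2(v=0,ok=F)] out:-; in:P5
Tick 7: [PARSE:-, VALIDATE:P5(v=13,ok=F), TRANSFORM:P4(v=0,ok=F), EMIT:P3(v=80,ok=T)] out:P2(v=0); in:-
Tick 8: [PARSE:-, VALIDATE:-, TRANSFORM:P5(v=0,ok=F), EMIT:P4(v=0,ok=F)] out:P3(v=80); in:-
Tick 9: [PARSE:-, VALIDATE:-, TRANSFORM:-, EMIT:P5(v=0,ok=F)] out:P4(v=0); in:-
At end of tick 9: ['-', '-', '-', 'P5']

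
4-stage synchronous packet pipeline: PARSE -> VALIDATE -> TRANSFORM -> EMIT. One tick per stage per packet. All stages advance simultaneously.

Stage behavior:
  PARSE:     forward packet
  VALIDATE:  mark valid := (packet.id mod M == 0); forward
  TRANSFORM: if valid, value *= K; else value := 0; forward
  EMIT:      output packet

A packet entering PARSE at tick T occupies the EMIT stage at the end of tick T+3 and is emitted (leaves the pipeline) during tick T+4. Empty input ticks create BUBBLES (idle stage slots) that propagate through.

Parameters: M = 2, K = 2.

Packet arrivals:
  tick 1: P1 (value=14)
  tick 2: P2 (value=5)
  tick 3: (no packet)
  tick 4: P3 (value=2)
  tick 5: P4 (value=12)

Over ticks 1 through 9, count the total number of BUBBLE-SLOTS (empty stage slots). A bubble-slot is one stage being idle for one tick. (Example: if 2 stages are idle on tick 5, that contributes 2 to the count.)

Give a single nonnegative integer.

Tick 1: [PARSE:P1(v=14,ok=F), VALIDATE:-, TRANSFORM:-, EMIT:-] out:-; bubbles=3
Tick 2: [PARSE:P2(v=5,ok=F), VALIDATE:P1(v=14,ok=F), TRANSFORM:-, EMIT:-] out:-; bubbles=2
Tick 3: [PARSE:-, VALIDATE:P2(v=5,ok=T), TRANSFORM:P1(v=0,ok=F), EMIT:-] out:-; bubbles=2
Tick 4: [PARSE:P3(v=2,ok=F), VALIDATE:-, TRANSFORM:P2(v=10,ok=T), EMIT:P1(v=0,ok=F)] out:-; bubbles=1
Tick 5: [PARSE:P4(v=12,ok=F), VALIDATE:P3(v=2,ok=F), TRANSFORM:-, EMIT:P2(v=10,ok=T)] out:P1(v=0); bubbles=1
Tick 6: [PARSE:-, VALIDATE:P4(v=12,ok=T), TRANSFORM:P3(v=0,ok=F), EMIT:-] out:P2(v=10); bubbles=2
Tick 7: [PARSE:-, VALIDATE:-, TRANSFORM:P4(v=24,ok=T), EMIT:P3(v=0,ok=F)] out:-; bubbles=2
Tick 8: [PARSE:-, VALIDATE:-, TRANSFORM:-, EMIT:P4(v=24,ok=T)] out:P3(v=0); bubbles=3
Tick 9: [PARSE:-, VALIDATE:-, TRANSFORM:-, EMIT:-] out:P4(v=24); bubbles=4
Total bubble-slots: 20

Answer: 20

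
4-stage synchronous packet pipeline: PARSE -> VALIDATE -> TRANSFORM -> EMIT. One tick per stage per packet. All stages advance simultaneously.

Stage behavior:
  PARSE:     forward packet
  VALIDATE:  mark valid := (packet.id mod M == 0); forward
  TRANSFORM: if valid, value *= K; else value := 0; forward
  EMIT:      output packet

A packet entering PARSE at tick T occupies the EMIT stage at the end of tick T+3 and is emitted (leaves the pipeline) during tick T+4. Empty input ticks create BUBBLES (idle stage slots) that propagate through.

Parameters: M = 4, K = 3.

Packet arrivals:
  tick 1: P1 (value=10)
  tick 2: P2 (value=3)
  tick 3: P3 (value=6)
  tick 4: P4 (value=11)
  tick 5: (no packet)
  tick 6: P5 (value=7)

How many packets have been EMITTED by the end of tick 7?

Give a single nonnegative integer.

Tick 1: [PARSE:P1(v=10,ok=F), VALIDATE:-, TRANSFORM:-, EMIT:-] out:-; in:P1
Tick 2: [PARSE:P2(v=3,ok=F), VALIDATE:P1(v=10,ok=F), TRANSFORM:-, EMIT:-] out:-; in:P2
Tick 3: [PARSE:P3(v=6,ok=F), VALIDATE:P2(v=3,ok=F), TRANSFORM:P1(v=0,ok=F), EMIT:-] out:-; in:P3
Tick 4: [PARSE:P4(v=11,ok=F), VALIDATE:P3(v=6,ok=F), TRANSFORM:P2(v=0,ok=F), EMIT:P1(v=0,ok=F)] out:-; in:P4
Tick 5: [PARSE:-, VALIDATE:P4(v=11,ok=T), TRANSFORM:P3(v=0,ok=F), EMIT:P2(v=0,ok=F)] out:P1(v=0); in:-
Tick 6: [PARSE:P5(v=7,ok=F), VALIDATE:-, TRANSFORM:P4(v=33,ok=T), EMIT:P3(v=0,ok=F)] out:P2(v=0); in:P5
Tick 7: [PARSE:-, VALIDATE:P5(v=7,ok=F), TRANSFORM:-, EMIT:P4(v=33,ok=T)] out:P3(v=0); in:-
Emitted by tick 7: ['P1', 'P2', 'P3']

Answer: 3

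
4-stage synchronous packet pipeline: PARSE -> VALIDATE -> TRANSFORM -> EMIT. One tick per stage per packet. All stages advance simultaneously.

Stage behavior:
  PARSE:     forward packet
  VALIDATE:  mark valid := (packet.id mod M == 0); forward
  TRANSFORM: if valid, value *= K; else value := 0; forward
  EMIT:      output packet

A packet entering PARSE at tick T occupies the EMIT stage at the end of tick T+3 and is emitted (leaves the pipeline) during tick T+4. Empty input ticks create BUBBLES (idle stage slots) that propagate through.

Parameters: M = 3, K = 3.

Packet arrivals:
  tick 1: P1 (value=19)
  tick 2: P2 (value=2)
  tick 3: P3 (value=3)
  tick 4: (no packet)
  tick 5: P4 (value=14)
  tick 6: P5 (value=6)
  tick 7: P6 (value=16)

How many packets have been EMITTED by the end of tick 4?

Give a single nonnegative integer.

Tick 1: [PARSE:P1(v=19,ok=F), VALIDATE:-, TRANSFORM:-, EMIT:-] out:-; in:P1
Tick 2: [PARSE:P2(v=2,ok=F), VALIDATE:P1(v=19,ok=F), TRANSFORM:-, EMIT:-] out:-; in:P2
Tick 3: [PARSE:P3(v=3,ok=F), VALIDATE:P2(v=2,ok=F), TRANSFORM:P1(v=0,ok=F), EMIT:-] out:-; in:P3
Tick 4: [PARSE:-, VALIDATE:P3(v=3,ok=T), TRANSFORM:P2(v=0,ok=F), EMIT:P1(v=0,ok=F)] out:-; in:-
Emitted by tick 4: []

Answer: 0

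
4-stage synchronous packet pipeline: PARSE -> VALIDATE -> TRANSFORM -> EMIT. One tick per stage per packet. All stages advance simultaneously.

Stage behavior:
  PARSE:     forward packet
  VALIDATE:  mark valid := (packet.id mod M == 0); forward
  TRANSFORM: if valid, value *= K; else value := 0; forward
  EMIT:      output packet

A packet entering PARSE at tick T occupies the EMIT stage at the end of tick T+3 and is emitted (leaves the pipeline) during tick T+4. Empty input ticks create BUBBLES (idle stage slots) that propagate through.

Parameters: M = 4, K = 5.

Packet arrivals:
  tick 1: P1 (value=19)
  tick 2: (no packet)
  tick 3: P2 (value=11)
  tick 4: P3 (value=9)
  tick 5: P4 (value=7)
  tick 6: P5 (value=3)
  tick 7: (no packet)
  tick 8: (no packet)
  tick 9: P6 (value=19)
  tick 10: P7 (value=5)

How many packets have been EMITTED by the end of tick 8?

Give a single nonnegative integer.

Answer: 3

Derivation:
Tick 1: [PARSE:P1(v=19,ok=F), VALIDATE:-, TRANSFORM:-, EMIT:-] out:-; in:P1
Tick 2: [PARSE:-, VALIDATE:P1(v=19,ok=F), TRANSFORM:-, EMIT:-] out:-; in:-
Tick 3: [PARSE:P2(v=11,ok=F), VALIDATE:-, TRANSFORM:P1(v=0,ok=F), EMIT:-] out:-; in:P2
Tick 4: [PARSE:P3(v=9,ok=F), VALIDATE:P2(v=11,ok=F), TRANSFORM:-, EMIT:P1(v=0,ok=F)] out:-; in:P3
Tick 5: [PARSE:P4(v=7,ok=F), VALIDATE:P3(v=9,ok=F), TRANSFORM:P2(v=0,ok=F), EMIT:-] out:P1(v=0); in:P4
Tick 6: [PARSE:P5(v=3,ok=F), VALIDATE:P4(v=7,ok=T), TRANSFORM:P3(v=0,ok=F), EMIT:P2(v=0,ok=F)] out:-; in:P5
Tick 7: [PARSE:-, VALIDATE:P5(v=3,ok=F), TRANSFORM:P4(v=35,ok=T), EMIT:P3(v=0,ok=F)] out:P2(v=0); in:-
Tick 8: [PARSE:-, VALIDATE:-, TRANSFORM:P5(v=0,ok=F), EMIT:P4(v=35,ok=T)] out:P3(v=0); in:-
Emitted by tick 8: ['P1', 'P2', 'P3']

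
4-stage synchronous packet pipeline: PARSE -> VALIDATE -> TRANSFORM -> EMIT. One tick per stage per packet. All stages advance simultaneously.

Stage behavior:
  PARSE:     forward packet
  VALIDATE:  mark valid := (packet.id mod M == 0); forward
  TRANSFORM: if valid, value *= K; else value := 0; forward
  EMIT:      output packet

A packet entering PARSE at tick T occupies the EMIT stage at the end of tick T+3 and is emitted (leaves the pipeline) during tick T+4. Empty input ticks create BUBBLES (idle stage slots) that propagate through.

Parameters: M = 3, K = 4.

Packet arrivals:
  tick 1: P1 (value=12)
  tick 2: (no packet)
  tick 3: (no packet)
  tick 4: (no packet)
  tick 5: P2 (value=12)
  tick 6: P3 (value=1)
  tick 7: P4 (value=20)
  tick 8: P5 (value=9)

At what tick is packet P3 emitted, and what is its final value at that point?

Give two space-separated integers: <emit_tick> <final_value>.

Tick 1: [PARSE:P1(v=12,ok=F), VALIDATE:-, TRANSFORM:-, EMIT:-] out:-; in:P1
Tick 2: [PARSE:-, VALIDATE:P1(v=12,ok=F), TRANSFORM:-, EMIT:-] out:-; in:-
Tick 3: [PARSE:-, VALIDATE:-, TRANSFORM:P1(v=0,ok=F), EMIT:-] out:-; in:-
Tick 4: [PARSE:-, VALIDATE:-, TRANSFORM:-, EMIT:P1(v=0,ok=F)] out:-; in:-
Tick 5: [PARSE:P2(v=12,ok=F), VALIDATE:-, TRANSFORM:-, EMIT:-] out:P1(v=0); in:P2
Tick 6: [PARSE:P3(v=1,ok=F), VALIDATE:P2(v=12,ok=F), TRANSFORM:-, EMIT:-] out:-; in:P3
Tick 7: [PARSE:P4(v=20,ok=F), VALIDATE:P3(v=1,ok=T), TRANSFORM:P2(v=0,ok=F), EMIT:-] out:-; in:P4
Tick 8: [PARSE:P5(v=9,ok=F), VALIDATE:P4(v=20,ok=F), TRANSFORM:P3(v=4,ok=T), EMIT:P2(v=0,ok=F)] out:-; in:P5
Tick 9: [PARSE:-, VALIDATE:P5(v=9,ok=F), TRANSFORM:P4(v=0,ok=F), EMIT:P3(v=4,ok=T)] out:P2(v=0); in:-
Tick 10: [PARSE:-, VALIDATE:-, TRANSFORM:P5(v=0,ok=F), EMIT:P4(v=0,ok=F)] out:P3(v=4); in:-
Tick 11: [PARSE:-, VALIDATE:-, TRANSFORM:-, EMIT:P5(v=0,ok=F)] out:P4(v=0); in:-
Tick 12: [PARSE:-, VALIDATE:-, TRANSFORM:-, EMIT:-] out:P5(v=0); in:-
P3: arrives tick 6, valid=True (id=3, id%3=0), emit tick 10, final value 4

Answer: 10 4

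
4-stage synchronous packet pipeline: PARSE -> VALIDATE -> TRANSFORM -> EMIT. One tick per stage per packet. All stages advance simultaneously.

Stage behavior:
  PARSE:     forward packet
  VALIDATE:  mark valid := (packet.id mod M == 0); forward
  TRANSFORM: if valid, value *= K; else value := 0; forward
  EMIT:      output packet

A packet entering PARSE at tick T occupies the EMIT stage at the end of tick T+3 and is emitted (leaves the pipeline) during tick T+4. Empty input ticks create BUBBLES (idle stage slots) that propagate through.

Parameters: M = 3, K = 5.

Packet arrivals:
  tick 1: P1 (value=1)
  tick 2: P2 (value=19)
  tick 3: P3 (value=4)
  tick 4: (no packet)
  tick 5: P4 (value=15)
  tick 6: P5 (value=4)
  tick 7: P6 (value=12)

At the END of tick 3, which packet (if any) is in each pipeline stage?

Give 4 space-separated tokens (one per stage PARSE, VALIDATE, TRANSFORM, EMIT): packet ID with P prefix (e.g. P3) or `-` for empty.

Tick 1: [PARSE:P1(v=1,ok=F), VALIDATE:-, TRANSFORM:-, EMIT:-] out:-; in:P1
Tick 2: [PARSE:P2(v=19,ok=F), VALIDATE:P1(v=1,ok=F), TRANSFORM:-, EMIT:-] out:-; in:P2
Tick 3: [PARSE:P3(v=4,ok=F), VALIDATE:P2(v=19,ok=F), TRANSFORM:P1(v=0,ok=F), EMIT:-] out:-; in:P3
At end of tick 3: ['P3', 'P2', 'P1', '-']

Answer: P3 P2 P1 -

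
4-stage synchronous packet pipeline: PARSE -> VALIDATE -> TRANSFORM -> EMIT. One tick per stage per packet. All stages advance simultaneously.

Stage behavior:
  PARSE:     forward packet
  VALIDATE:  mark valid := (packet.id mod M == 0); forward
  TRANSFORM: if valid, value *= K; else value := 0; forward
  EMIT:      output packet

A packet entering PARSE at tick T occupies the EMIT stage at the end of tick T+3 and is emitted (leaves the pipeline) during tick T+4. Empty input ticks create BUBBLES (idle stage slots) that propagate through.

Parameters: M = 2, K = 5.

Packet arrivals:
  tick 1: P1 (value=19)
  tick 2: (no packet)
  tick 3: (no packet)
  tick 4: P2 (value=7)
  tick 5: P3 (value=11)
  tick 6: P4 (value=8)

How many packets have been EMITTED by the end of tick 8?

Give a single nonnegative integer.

Tick 1: [PARSE:P1(v=19,ok=F), VALIDATE:-, TRANSFORM:-, EMIT:-] out:-; in:P1
Tick 2: [PARSE:-, VALIDATE:P1(v=19,ok=F), TRANSFORM:-, EMIT:-] out:-; in:-
Tick 3: [PARSE:-, VALIDATE:-, TRANSFORM:P1(v=0,ok=F), EMIT:-] out:-; in:-
Tick 4: [PARSE:P2(v=7,ok=F), VALIDATE:-, TRANSFORM:-, EMIT:P1(v=0,ok=F)] out:-; in:P2
Tick 5: [PARSE:P3(v=11,ok=F), VALIDATE:P2(v=7,ok=T), TRANSFORM:-, EMIT:-] out:P1(v=0); in:P3
Tick 6: [PARSE:P4(v=8,ok=F), VALIDATE:P3(v=11,ok=F), TRANSFORM:P2(v=35,ok=T), EMIT:-] out:-; in:P4
Tick 7: [PARSE:-, VALIDATE:P4(v=8,ok=T), TRANSFORM:P3(v=0,ok=F), EMIT:P2(v=35,ok=T)] out:-; in:-
Tick 8: [PARSE:-, VALIDATE:-, TRANSFORM:P4(v=40,ok=T), EMIT:P3(v=0,ok=F)] out:P2(v=35); in:-
Emitted by tick 8: ['P1', 'P2']

Answer: 2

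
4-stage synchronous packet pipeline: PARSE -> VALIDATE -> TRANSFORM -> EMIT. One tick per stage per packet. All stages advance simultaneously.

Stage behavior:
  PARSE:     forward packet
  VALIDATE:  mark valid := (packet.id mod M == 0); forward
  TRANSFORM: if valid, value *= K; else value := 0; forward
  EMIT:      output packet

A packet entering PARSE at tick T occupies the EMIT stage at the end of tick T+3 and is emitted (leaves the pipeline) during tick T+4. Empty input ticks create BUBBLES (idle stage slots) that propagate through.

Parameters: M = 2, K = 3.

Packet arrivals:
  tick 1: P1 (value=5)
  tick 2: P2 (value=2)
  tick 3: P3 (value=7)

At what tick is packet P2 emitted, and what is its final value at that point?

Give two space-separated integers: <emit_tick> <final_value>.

Tick 1: [PARSE:P1(v=5,ok=F), VALIDATE:-, TRANSFORM:-, EMIT:-] out:-; in:P1
Tick 2: [PARSE:P2(v=2,ok=F), VALIDATE:P1(v=5,ok=F), TRANSFORM:-, EMIT:-] out:-; in:P2
Tick 3: [PARSE:P3(v=7,ok=F), VALIDATE:P2(v=2,ok=T), TRANSFORM:P1(v=0,ok=F), EMIT:-] out:-; in:P3
Tick 4: [PARSE:-, VALIDATE:P3(v=7,ok=F), TRANSFORM:P2(v=6,ok=T), EMIT:P1(v=0,ok=F)] out:-; in:-
Tick 5: [PARSE:-, VALIDATE:-, TRANSFORM:P3(v=0,ok=F), EMIT:P2(v=6,ok=T)] out:P1(v=0); in:-
Tick 6: [PARSE:-, VALIDATE:-, TRANSFORM:-, EMIT:P3(v=0,ok=F)] out:P2(v=6); in:-
Tick 7: [PARSE:-, VALIDATE:-, TRANSFORM:-, EMIT:-] out:P3(v=0); in:-
P2: arrives tick 2, valid=True (id=2, id%2=0), emit tick 6, final value 6

Answer: 6 6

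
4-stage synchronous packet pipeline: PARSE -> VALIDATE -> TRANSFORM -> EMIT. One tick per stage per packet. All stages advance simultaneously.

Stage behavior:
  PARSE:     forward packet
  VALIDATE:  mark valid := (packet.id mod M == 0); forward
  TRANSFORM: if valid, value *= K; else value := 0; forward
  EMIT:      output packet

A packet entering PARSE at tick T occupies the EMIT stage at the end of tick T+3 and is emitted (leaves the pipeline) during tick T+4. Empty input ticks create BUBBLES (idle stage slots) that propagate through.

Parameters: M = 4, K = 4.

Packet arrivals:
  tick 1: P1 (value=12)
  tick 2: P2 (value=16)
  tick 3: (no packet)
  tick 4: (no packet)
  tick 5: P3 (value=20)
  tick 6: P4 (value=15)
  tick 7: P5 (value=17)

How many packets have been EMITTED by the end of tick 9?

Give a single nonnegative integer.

Tick 1: [PARSE:P1(v=12,ok=F), VALIDATE:-, TRANSFORM:-, EMIT:-] out:-; in:P1
Tick 2: [PARSE:P2(v=16,ok=F), VALIDATE:P1(v=12,ok=F), TRANSFORM:-, EMIT:-] out:-; in:P2
Tick 3: [PARSE:-, VALIDATE:P2(v=16,ok=F), TRANSFORM:P1(v=0,ok=F), EMIT:-] out:-; in:-
Tick 4: [PARSE:-, VALIDATE:-, TRANSFORM:P2(v=0,ok=F), EMIT:P1(v=0,ok=F)] out:-; in:-
Tick 5: [PARSE:P3(v=20,ok=F), VALIDATE:-, TRANSFORM:-, EMIT:P2(v=0,ok=F)] out:P1(v=0); in:P3
Tick 6: [PARSE:P4(v=15,ok=F), VALIDATE:P3(v=20,ok=F), TRANSFORM:-, EMIT:-] out:P2(v=0); in:P4
Tick 7: [PARSE:P5(v=17,ok=F), VALIDATE:P4(v=15,ok=T), TRANSFORM:P3(v=0,ok=F), EMIT:-] out:-; in:P5
Tick 8: [PARSE:-, VALIDATE:P5(v=17,ok=F), TRANSFORM:P4(v=60,ok=T), EMIT:P3(v=0,ok=F)] out:-; in:-
Tick 9: [PARSE:-, VALIDATE:-, TRANSFORM:P5(v=0,ok=F), EMIT:P4(v=60,ok=T)] out:P3(v=0); in:-
Emitted by tick 9: ['P1', 'P2', 'P3']

Answer: 3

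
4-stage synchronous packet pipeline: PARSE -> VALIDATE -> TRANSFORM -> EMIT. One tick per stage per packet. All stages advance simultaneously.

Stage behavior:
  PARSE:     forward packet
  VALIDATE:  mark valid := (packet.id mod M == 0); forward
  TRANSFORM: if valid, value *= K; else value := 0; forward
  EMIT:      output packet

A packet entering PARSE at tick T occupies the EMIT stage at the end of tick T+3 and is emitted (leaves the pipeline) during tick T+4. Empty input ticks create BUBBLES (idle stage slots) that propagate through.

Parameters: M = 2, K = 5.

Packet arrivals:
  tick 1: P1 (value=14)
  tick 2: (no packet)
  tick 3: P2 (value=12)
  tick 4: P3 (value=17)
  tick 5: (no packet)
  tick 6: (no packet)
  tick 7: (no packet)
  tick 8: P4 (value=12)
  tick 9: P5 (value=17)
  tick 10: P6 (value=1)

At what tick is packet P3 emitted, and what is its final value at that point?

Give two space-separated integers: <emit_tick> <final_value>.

Answer: 8 0

Derivation:
Tick 1: [PARSE:P1(v=14,ok=F), VALIDATE:-, TRANSFORM:-, EMIT:-] out:-; in:P1
Tick 2: [PARSE:-, VALIDATE:P1(v=14,ok=F), TRANSFORM:-, EMIT:-] out:-; in:-
Tick 3: [PARSE:P2(v=12,ok=F), VALIDATE:-, TRANSFORM:P1(v=0,ok=F), EMIT:-] out:-; in:P2
Tick 4: [PARSE:P3(v=17,ok=F), VALIDATE:P2(v=12,ok=T), TRANSFORM:-, EMIT:P1(v=0,ok=F)] out:-; in:P3
Tick 5: [PARSE:-, VALIDATE:P3(v=17,ok=F), TRANSFORM:P2(v=60,ok=T), EMIT:-] out:P1(v=0); in:-
Tick 6: [PARSE:-, VALIDATE:-, TRANSFORM:P3(v=0,ok=F), EMIT:P2(v=60,ok=T)] out:-; in:-
Tick 7: [PARSE:-, VALIDATE:-, TRANSFORM:-, EMIT:P3(v=0,ok=F)] out:P2(v=60); in:-
Tick 8: [PARSE:P4(v=12,ok=F), VALIDATE:-, TRANSFORM:-, EMIT:-] out:P3(v=0); in:P4
Tick 9: [PARSE:P5(v=17,ok=F), VALIDATE:P4(v=12,ok=T), TRANSFORM:-, EMIT:-] out:-; in:P5
Tick 10: [PARSE:P6(v=1,ok=F), VALIDATE:P5(v=17,ok=F), TRANSFORM:P4(v=60,ok=T), EMIT:-] out:-; in:P6
Tick 11: [PARSE:-, VALIDATE:P6(v=1,ok=T), TRANSFORM:P5(v=0,ok=F), EMIT:P4(v=60,ok=T)] out:-; in:-
Tick 12: [PARSE:-, VALIDATE:-, TRANSFORM:P6(v=5,ok=T), EMIT:P5(v=0,ok=F)] out:P4(v=60); in:-
Tick 13: [PARSE:-, VALIDATE:-, TRANSFORM:-, EMIT:P6(v=5,ok=T)] out:P5(v=0); in:-
Tick 14: [PARSE:-, VALIDATE:-, TRANSFORM:-, EMIT:-] out:P6(v=5); in:-
P3: arrives tick 4, valid=False (id=3, id%2=1), emit tick 8, final value 0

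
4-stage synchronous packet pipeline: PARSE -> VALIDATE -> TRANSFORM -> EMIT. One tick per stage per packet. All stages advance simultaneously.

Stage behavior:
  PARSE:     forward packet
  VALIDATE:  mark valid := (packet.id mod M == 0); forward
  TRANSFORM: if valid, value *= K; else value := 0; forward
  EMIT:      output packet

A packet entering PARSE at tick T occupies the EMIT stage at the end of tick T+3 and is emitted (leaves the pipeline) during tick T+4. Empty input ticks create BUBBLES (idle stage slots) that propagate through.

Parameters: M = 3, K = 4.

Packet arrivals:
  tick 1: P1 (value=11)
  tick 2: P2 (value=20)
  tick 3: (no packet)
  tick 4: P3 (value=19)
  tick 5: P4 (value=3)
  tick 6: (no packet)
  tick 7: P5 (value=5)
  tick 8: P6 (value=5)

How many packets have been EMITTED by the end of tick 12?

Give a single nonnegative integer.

Tick 1: [PARSE:P1(v=11,ok=F), VALIDATE:-, TRANSFORM:-, EMIT:-] out:-; in:P1
Tick 2: [PARSE:P2(v=20,ok=F), VALIDATE:P1(v=11,ok=F), TRANSFORM:-, EMIT:-] out:-; in:P2
Tick 3: [PARSE:-, VALIDATE:P2(v=20,ok=F), TRANSFORM:P1(v=0,ok=F), EMIT:-] out:-; in:-
Tick 4: [PARSE:P3(v=19,ok=F), VALIDATE:-, TRANSFORM:P2(v=0,ok=F), EMIT:P1(v=0,ok=F)] out:-; in:P3
Tick 5: [PARSE:P4(v=3,ok=F), VALIDATE:P3(v=19,ok=T), TRANSFORM:-, EMIT:P2(v=0,ok=F)] out:P1(v=0); in:P4
Tick 6: [PARSE:-, VALIDATE:P4(v=3,ok=F), TRANSFORM:P3(v=76,ok=T), EMIT:-] out:P2(v=0); in:-
Tick 7: [PARSE:P5(v=5,ok=F), VALIDATE:-, TRANSFORM:P4(v=0,ok=F), EMIT:P3(v=76,ok=T)] out:-; in:P5
Tick 8: [PARSE:P6(v=5,ok=F), VALIDATE:P5(v=5,ok=F), TRANSFORM:-, EMIT:P4(v=0,ok=F)] out:P3(v=76); in:P6
Tick 9: [PARSE:-, VALIDATE:P6(v=5,ok=T), TRANSFORM:P5(v=0,ok=F), EMIT:-] out:P4(v=0); in:-
Tick 10: [PARSE:-, VALIDATE:-, TRANSFORM:P6(v=20,ok=T), EMIT:P5(v=0,ok=F)] out:-; in:-
Tick 11: [PARSE:-, VALIDATE:-, TRANSFORM:-, EMIT:P6(v=20,ok=T)] out:P5(v=0); in:-
Tick 12: [PARSE:-, VALIDATE:-, TRANSFORM:-, EMIT:-] out:P6(v=20); in:-
Emitted by tick 12: ['P1', 'P2', 'P3', 'P4', 'P5', 'P6']

Answer: 6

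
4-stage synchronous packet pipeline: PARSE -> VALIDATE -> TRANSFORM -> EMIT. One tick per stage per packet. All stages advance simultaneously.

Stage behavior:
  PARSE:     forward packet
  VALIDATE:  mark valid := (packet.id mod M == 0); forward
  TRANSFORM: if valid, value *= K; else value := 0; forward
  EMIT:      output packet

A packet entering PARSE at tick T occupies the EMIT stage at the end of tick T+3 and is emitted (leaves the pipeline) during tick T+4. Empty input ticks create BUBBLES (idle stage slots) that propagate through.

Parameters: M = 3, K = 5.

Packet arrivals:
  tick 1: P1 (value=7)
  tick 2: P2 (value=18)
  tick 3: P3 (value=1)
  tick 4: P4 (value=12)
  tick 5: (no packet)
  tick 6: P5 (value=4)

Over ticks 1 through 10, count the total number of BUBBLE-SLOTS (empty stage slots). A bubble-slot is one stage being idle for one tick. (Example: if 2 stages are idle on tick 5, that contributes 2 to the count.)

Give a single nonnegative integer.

Tick 1: [PARSE:P1(v=7,ok=F), VALIDATE:-, TRANSFORM:-, EMIT:-] out:-; bubbles=3
Tick 2: [PARSE:P2(v=18,ok=F), VALIDATE:P1(v=7,ok=F), TRANSFORM:-, EMIT:-] out:-; bubbles=2
Tick 3: [PARSE:P3(v=1,ok=F), VALIDATE:P2(v=18,ok=F), TRANSFORM:P1(v=0,ok=F), EMIT:-] out:-; bubbles=1
Tick 4: [PARSE:P4(v=12,ok=F), VALIDATE:P3(v=1,ok=T), TRANSFORM:P2(v=0,ok=F), EMIT:P1(v=0,ok=F)] out:-; bubbles=0
Tick 5: [PARSE:-, VALIDATE:P4(v=12,ok=F), TRANSFORM:P3(v=5,ok=T), EMIT:P2(v=0,ok=F)] out:P1(v=0); bubbles=1
Tick 6: [PARSE:P5(v=4,ok=F), VALIDATE:-, TRANSFORM:P4(v=0,ok=F), EMIT:P3(v=5,ok=T)] out:P2(v=0); bubbles=1
Tick 7: [PARSE:-, VALIDATE:P5(v=4,ok=F), TRANSFORM:-, EMIT:P4(v=0,ok=F)] out:P3(v=5); bubbles=2
Tick 8: [PARSE:-, VALIDATE:-, TRANSFORM:P5(v=0,ok=F), EMIT:-] out:P4(v=0); bubbles=3
Tick 9: [PARSE:-, VALIDATE:-, TRANSFORM:-, EMIT:P5(v=0,ok=F)] out:-; bubbles=3
Tick 10: [PARSE:-, VALIDATE:-, TRANSFORM:-, EMIT:-] out:P5(v=0); bubbles=4
Total bubble-slots: 20

Answer: 20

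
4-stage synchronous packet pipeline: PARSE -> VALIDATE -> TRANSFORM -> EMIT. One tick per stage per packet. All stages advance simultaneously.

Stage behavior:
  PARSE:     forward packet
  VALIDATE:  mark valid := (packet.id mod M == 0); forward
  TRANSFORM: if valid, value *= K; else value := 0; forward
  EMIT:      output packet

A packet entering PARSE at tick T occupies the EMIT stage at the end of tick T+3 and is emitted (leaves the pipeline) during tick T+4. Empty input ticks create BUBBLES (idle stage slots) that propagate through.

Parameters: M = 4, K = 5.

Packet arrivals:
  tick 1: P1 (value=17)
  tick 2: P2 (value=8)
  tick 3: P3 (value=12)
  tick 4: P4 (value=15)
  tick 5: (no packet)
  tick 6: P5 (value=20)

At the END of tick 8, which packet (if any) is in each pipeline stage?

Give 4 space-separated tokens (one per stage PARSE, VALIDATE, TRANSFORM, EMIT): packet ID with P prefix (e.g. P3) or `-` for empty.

Answer: - - P5 -

Derivation:
Tick 1: [PARSE:P1(v=17,ok=F), VALIDATE:-, TRANSFORM:-, EMIT:-] out:-; in:P1
Tick 2: [PARSE:P2(v=8,ok=F), VALIDATE:P1(v=17,ok=F), TRANSFORM:-, EMIT:-] out:-; in:P2
Tick 3: [PARSE:P3(v=12,ok=F), VALIDATE:P2(v=8,ok=F), TRANSFORM:P1(v=0,ok=F), EMIT:-] out:-; in:P3
Tick 4: [PARSE:P4(v=15,ok=F), VALIDATE:P3(v=12,ok=F), TRANSFORM:P2(v=0,ok=F), EMIT:P1(v=0,ok=F)] out:-; in:P4
Tick 5: [PARSE:-, VALIDATE:P4(v=15,ok=T), TRANSFORM:P3(v=0,ok=F), EMIT:P2(v=0,ok=F)] out:P1(v=0); in:-
Tick 6: [PARSE:P5(v=20,ok=F), VALIDATE:-, TRANSFORM:P4(v=75,ok=T), EMIT:P3(v=0,ok=F)] out:P2(v=0); in:P5
Tick 7: [PARSE:-, VALIDATE:P5(v=20,ok=F), TRANSFORM:-, EMIT:P4(v=75,ok=T)] out:P3(v=0); in:-
Tick 8: [PARSE:-, VALIDATE:-, TRANSFORM:P5(v=0,ok=F), EMIT:-] out:P4(v=75); in:-
At end of tick 8: ['-', '-', 'P5', '-']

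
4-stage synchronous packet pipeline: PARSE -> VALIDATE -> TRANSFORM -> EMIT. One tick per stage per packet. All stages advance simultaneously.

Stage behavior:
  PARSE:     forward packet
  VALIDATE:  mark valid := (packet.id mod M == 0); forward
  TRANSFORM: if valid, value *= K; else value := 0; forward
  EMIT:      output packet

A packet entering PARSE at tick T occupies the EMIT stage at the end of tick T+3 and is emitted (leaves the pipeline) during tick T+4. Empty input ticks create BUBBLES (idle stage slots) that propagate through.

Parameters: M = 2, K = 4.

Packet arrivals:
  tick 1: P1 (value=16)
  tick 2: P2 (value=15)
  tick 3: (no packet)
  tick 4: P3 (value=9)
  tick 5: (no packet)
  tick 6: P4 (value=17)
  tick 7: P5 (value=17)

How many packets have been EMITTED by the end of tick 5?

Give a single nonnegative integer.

Answer: 1

Derivation:
Tick 1: [PARSE:P1(v=16,ok=F), VALIDATE:-, TRANSFORM:-, EMIT:-] out:-; in:P1
Tick 2: [PARSE:P2(v=15,ok=F), VALIDATE:P1(v=16,ok=F), TRANSFORM:-, EMIT:-] out:-; in:P2
Tick 3: [PARSE:-, VALIDATE:P2(v=15,ok=T), TRANSFORM:P1(v=0,ok=F), EMIT:-] out:-; in:-
Tick 4: [PARSE:P3(v=9,ok=F), VALIDATE:-, TRANSFORM:P2(v=60,ok=T), EMIT:P1(v=0,ok=F)] out:-; in:P3
Tick 5: [PARSE:-, VALIDATE:P3(v=9,ok=F), TRANSFORM:-, EMIT:P2(v=60,ok=T)] out:P1(v=0); in:-
Emitted by tick 5: ['P1']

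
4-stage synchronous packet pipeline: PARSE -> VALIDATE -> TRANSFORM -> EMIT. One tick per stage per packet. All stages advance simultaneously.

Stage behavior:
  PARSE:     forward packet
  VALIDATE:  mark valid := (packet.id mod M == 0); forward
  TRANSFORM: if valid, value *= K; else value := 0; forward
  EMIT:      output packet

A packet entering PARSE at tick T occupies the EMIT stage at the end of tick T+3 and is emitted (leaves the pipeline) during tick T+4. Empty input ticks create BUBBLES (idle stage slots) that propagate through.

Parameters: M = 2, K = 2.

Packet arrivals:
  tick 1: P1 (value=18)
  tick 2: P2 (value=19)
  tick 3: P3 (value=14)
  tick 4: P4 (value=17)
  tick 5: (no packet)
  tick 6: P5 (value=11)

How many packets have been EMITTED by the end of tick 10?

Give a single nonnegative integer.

Answer: 5

Derivation:
Tick 1: [PARSE:P1(v=18,ok=F), VALIDATE:-, TRANSFORM:-, EMIT:-] out:-; in:P1
Tick 2: [PARSE:P2(v=19,ok=F), VALIDATE:P1(v=18,ok=F), TRANSFORM:-, EMIT:-] out:-; in:P2
Tick 3: [PARSE:P3(v=14,ok=F), VALIDATE:P2(v=19,ok=T), TRANSFORM:P1(v=0,ok=F), EMIT:-] out:-; in:P3
Tick 4: [PARSE:P4(v=17,ok=F), VALIDATE:P3(v=14,ok=F), TRANSFORM:P2(v=38,ok=T), EMIT:P1(v=0,ok=F)] out:-; in:P4
Tick 5: [PARSE:-, VALIDATE:P4(v=17,ok=T), TRANSFORM:P3(v=0,ok=F), EMIT:P2(v=38,ok=T)] out:P1(v=0); in:-
Tick 6: [PARSE:P5(v=11,ok=F), VALIDATE:-, TRANSFORM:P4(v=34,ok=T), EMIT:P3(v=0,ok=F)] out:P2(v=38); in:P5
Tick 7: [PARSE:-, VALIDATE:P5(v=11,ok=F), TRANSFORM:-, EMIT:P4(v=34,ok=T)] out:P3(v=0); in:-
Tick 8: [PARSE:-, VALIDATE:-, TRANSFORM:P5(v=0,ok=F), EMIT:-] out:P4(v=34); in:-
Tick 9: [PARSE:-, VALIDATE:-, TRANSFORM:-, EMIT:P5(v=0,ok=F)] out:-; in:-
Tick 10: [PARSE:-, VALIDATE:-, TRANSFORM:-, EMIT:-] out:P5(v=0); in:-
Emitted by tick 10: ['P1', 'P2', 'P3', 'P4', 'P5']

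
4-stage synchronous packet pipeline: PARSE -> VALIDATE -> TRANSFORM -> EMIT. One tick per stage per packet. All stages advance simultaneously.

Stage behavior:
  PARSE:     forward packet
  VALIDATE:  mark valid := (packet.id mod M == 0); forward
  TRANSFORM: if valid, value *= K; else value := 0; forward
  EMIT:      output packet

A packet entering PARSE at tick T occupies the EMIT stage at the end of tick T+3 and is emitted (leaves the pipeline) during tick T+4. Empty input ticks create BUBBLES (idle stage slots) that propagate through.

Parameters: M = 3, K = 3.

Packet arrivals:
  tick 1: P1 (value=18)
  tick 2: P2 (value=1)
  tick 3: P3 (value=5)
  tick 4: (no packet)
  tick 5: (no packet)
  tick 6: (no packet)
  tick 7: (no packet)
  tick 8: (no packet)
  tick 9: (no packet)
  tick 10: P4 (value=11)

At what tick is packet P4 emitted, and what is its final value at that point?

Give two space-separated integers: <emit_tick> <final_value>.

Answer: 14 0

Derivation:
Tick 1: [PARSE:P1(v=18,ok=F), VALIDATE:-, TRANSFORM:-, EMIT:-] out:-; in:P1
Tick 2: [PARSE:P2(v=1,ok=F), VALIDATE:P1(v=18,ok=F), TRANSFORM:-, EMIT:-] out:-; in:P2
Tick 3: [PARSE:P3(v=5,ok=F), VALIDATE:P2(v=1,ok=F), TRANSFORM:P1(v=0,ok=F), EMIT:-] out:-; in:P3
Tick 4: [PARSE:-, VALIDATE:P3(v=5,ok=T), TRANSFORM:P2(v=0,ok=F), EMIT:P1(v=0,ok=F)] out:-; in:-
Tick 5: [PARSE:-, VALIDATE:-, TRANSFORM:P3(v=15,ok=T), EMIT:P2(v=0,ok=F)] out:P1(v=0); in:-
Tick 6: [PARSE:-, VALIDATE:-, TRANSFORM:-, EMIT:P3(v=15,ok=T)] out:P2(v=0); in:-
Tick 7: [PARSE:-, VALIDATE:-, TRANSFORM:-, EMIT:-] out:P3(v=15); in:-
Tick 8: [PARSE:-, VALIDATE:-, TRANSFORM:-, EMIT:-] out:-; in:-
Tick 9: [PARSE:-, VALIDATE:-, TRANSFORM:-, EMIT:-] out:-; in:-
Tick 10: [PARSE:P4(v=11,ok=F), VALIDATE:-, TRANSFORM:-, EMIT:-] out:-; in:P4
Tick 11: [PARSE:-, VALIDATE:P4(v=11,ok=F), TRANSFORM:-, EMIT:-] out:-; in:-
Tick 12: [PARSE:-, VALIDATE:-, TRANSFORM:P4(v=0,ok=F), EMIT:-] out:-; in:-
Tick 13: [PARSE:-, VALIDATE:-, TRANSFORM:-, EMIT:P4(v=0,ok=F)] out:-; in:-
Tick 14: [PARSE:-, VALIDATE:-, TRANSFORM:-, EMIT:-] out:P4(v=0); in:-
P4: arrives tick 10, valid=False (id=4, id%3=1), emit tick 14, final value 0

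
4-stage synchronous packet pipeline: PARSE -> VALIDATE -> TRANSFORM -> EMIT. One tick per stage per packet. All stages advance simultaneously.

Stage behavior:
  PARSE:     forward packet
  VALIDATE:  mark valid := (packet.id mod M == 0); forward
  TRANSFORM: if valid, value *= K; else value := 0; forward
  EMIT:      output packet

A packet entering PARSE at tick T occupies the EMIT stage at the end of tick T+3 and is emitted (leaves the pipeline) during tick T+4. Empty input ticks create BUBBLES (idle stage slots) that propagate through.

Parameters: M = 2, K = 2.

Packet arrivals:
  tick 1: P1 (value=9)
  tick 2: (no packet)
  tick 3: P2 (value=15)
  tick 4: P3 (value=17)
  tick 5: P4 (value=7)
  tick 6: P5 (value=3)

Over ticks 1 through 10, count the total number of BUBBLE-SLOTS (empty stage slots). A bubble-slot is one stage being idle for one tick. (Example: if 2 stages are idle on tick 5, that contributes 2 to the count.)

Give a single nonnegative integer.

Tick 1: [PARSE:P1(v=9,ok=F), VALIDATE:-, TRANSFORM:-, EMIT:-] out:-; bubbles=3
Tick 2: [PARSE:-, VALIDATE:P1(v=9,ok=F), TRANSFORM:-, EMIT:-] out:-; bubbles=3
Tick 3: [PARSE:P2(v=15,ok=F), VALIDATE:-, TRANSFORM:P1(v=0,ok=F), EMIT:-] out:-; bubbles=2
Tick 4: [PARSE:P3(v=17,ok=F), VALIDATE:P2(v=15,ok=T), TRANSFORM:-, EMIT:P1(v=0,ok=F)] out:-; bubbles=1
Tick 5: [PARSE:P4(v=7,ok=F), VALIDATE:P3(v=17,ok=F), TRANSFORM:P2(v=30,ok=T), EMIT:-] out:P1(v=0); bubbles=1
Tick 6: [PARSE:P5(v=3,ok=F), VALIDATE:P4(v=7,ok=T), TRANSFORM:P3(v=0,ok=F), EMIT:P2(v=30,ok=T)] out:-; bubbles=0
Tick 7: [PARSE:-, VALIDATE:P5(v=3,ok=F), TRANSFORM:P4(v=14,ok=T), EMIT:P3(v=0,ok=F)] out:P2(v=30); bubbles=1
Tick 8: [PARSE:-, VALIDATE:-, TRANSFORM:P5(v=0,ok=F), EMIT:P4(v=14,ok=T)] out:P3(v=0); bubbles=2
Tick 9: [PARSE:-, VALIDATE:-, TRANSFORM:-, EMIT:P5(v=0,ok=F)] out:P4(v=14); bubbles=3
Tick 10: [PARSE:-, VALIDATE:-, TRANSFORM:-, EMIT:-] out:P5(v=0); bubbles=4
Total bubble-slots: 20

Answer: 20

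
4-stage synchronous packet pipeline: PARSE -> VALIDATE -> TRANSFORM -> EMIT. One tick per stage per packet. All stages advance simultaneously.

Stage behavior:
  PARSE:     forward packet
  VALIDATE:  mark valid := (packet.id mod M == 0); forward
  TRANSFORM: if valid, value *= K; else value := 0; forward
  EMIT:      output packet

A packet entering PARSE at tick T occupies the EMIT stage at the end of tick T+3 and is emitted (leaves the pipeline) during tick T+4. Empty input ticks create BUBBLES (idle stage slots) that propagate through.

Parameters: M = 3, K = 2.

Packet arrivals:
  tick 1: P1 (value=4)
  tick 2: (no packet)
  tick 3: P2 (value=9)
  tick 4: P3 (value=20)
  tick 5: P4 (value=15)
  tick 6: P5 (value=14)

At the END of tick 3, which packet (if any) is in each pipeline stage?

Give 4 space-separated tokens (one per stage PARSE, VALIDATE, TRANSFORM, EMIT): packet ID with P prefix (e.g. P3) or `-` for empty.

Tick 1: [PARSE:P1(v=4,ok=F), VALIDATE:-, TRANSFORM:-, EMIT:-] out:-; in:P1
Tick 2: [PARSE:-, VALIDATE:P1(v=4,ok=F), TRANSFORM:-, EMIT:-] out:-; in:-
Tick 3: [PARSE:P2(v=9,ok=F), VALIDATE:-, TRANSFORM:P1(v=0,ok=F), EMIT:-] out:-; in:P2
At end of tick 3: ['P2', '-', 'P1', '-']

Answer: P2 - P1 -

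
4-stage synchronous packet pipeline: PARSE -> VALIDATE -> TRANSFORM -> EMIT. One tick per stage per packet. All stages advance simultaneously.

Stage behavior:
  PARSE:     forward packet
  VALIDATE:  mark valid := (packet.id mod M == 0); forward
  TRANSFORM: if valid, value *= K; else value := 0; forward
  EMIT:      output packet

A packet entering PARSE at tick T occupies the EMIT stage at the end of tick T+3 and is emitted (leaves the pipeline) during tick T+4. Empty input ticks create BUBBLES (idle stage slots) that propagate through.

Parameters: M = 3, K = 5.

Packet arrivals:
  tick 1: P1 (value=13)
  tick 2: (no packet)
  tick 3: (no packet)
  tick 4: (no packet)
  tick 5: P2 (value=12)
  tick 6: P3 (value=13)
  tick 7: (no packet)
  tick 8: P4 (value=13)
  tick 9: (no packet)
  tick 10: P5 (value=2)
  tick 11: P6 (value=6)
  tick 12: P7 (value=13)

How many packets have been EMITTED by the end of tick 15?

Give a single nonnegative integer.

Tick 1: [PARSE:P1(v=13,ok=F), VALIDATE:-, TRANSFORM:-, EMIT:-] out:-; in:P1
Tick 2: [PARSE:-, VALIDATE:P1(v=13,ok=F), TRANSFORM:-, EMIT:-] out:-; in:-
Tick 3: [PARSE:-, VALIDATE:-, TRANSFORM:P1(v=0,ok=F), EMIT:-] out:-; in:-
Tick 4: [PARSE:-, VALIDATE:-, TRANSFORM:-, EMIT:P1(v=0,ok=F)] out:-; in:-
Tick 5: [PARSE:P2(v=12,ok=F), VALIDATE:-, TRANSFORM:-, EMIT:-] out:P1(v=0); in:P2
Tick 6: [PARSE:P3(v=13,ok=F), VALIDATE:P2(v=12,ok=F), TRANSFORM:-, EMIT:-] out:-; in:P3
Tick 7: [PARSE:-, VALIDATE:P3(v=13,ok=T), TRANSFORM:P2(v=0,ok=F), EMIT:-] out:-; in:-
Tick 8: [PARSE:P4(v=13,ok=F), VALIDATE:-, TRANSFORM:P3(v=65,ok=T), EMIT:P2(v=0,ok=F)] out:-; in:P4
Tick 9: [PARSE:-, VALIDATE:P4(v=13,ok=F), TRANSFORM:-, EMIT:P3(v=65,ok=T)] out:P2(v=0); in:-
Tick 10: [PARSE:P5(v=2,ok=F), VALIDATE:-, TRANSFORM:P4(v=0,ok=F), EMIT:-] out:P3(v=65); in:P5
Tick 11: [PARSE:P6(v=6,ok=F), VALIDATE:P5(v=2,ok=F), TRANSFORM:-, EMIT:P4(v=0,ok=F)] out:-; in:P6
Tick 12: [PARSE:P7(v=13,ok=F), VALIDATE:P6(v=6,ok=T), TRANSFORM:P5(v=0,ok=F), EMIT:-] out:P4(v=0); in:P7
Tick 13: [PARSE:-, VALIDATE:P7(v=13,ok=F), TRANSFORM:P6(v=30,ok=T), EMIT:P5(v=0,ok=F)] out:-; in:-
Tick 14: [PARSE:-, VALIDATE:-, TRANSFORM:P7(v=0,ok=F), EMIT:P6(v=30,ok=T)] out:P5(v=0); in:-
Tick 15: [PARSE:-, VALIDATE:-, TRANSFORM:-, EMIT:P7(v=0,ok=F)] out:P6(v=30); in:-
Emitted by tick 15: ['P1', 'P2', 'P3', 'P4', 'P5', 'P6']

Answer: 6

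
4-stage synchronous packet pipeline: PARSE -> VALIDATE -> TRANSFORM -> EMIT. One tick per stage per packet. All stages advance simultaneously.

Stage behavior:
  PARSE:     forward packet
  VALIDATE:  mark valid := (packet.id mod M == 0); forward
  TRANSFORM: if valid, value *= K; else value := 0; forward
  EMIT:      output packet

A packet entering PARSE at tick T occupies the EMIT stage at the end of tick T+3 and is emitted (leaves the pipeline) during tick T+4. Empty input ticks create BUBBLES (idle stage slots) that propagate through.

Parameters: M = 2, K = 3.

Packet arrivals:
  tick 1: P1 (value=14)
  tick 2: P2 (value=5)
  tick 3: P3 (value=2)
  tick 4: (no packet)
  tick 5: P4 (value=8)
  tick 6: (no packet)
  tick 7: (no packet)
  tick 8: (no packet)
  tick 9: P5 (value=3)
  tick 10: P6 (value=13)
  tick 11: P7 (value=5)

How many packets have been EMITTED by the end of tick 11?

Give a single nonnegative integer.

Tick 1: [PARSE:P1(v=14,ok=F), VALIDATE:-, TRANSFORM:-, EMIT:-] out:-; in:P1
Tick 2: [PARSE:P2(v=5,ok=F), VALIDATE:P1(v=14,ok=F), TRANSFORM:-, EMIT:-] out:-; in:P2
Tick 3: [PARSE:P3(v=2,ok=F), VALIDATE:P2(v=5,ok=T), TRANSFORM:P1(v=0,ok=F), EMIT:-] out:-; in:P3
Tick 4: [PARSE:-, VALIDATE:P3(v=2,ok=F), TRANSFORM:P2(v=15,ok=T), EMIT:P1(v=0,ok=F)] out:-; in:-
Tick 5: [PARSE:P4(v=8,ok=F), VALIDATE:-, TRANSFORM:P3(v=0,ok=F), EMIT:P2(v=15,ok=T)] out:P1(v=0); in:P4
Tick 6: [PARSE:-, VALIDATE:P4(v=8,ok=T), TRANSFORM:-, EMIT:P3(v=0,ok=F)] out:P2(v=15); in:-
Tick 7: [PARSE:-, VALIDATE:-, TRANSFORM:P4(v=24,ok=T), EMIT:-] out:P3(v=0); in:-
Tick 8: [PARSE:-, VALIDATE:-, TRANSFORM:-, EMIT:P4(v=24,ok=T)] out:-; in:-
Tick 9: [PARSE:P5(v=3,ok=F), VALIDATE:-, TRANSFORM:-, EMIT:-] out:P4(v=24); in:P5
Tick 10: [PARSE:P6(v=13,ok=F), VALIDATE:P5(v=3,ok=F), TRANSFORM:-, EMIT:-] out:-; in:P6
Tick 11: [PARSE:P7(v=5,ok=F), VALIDATE:P6(v=13,ok=T), TRANSFORM:P5(v=0,ok=F), EMIT:-] out:-; in:P7
Emitted by tick 11: ['P1', 'P2', 'P3', 'P4']

Answer: 4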